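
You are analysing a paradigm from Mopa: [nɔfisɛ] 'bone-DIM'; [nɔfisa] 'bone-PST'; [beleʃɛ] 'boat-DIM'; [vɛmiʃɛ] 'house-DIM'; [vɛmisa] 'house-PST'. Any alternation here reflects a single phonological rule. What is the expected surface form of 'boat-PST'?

The stem for 'house' ends in [ʃ] in [vɛmiʃɛ] but [s] in [vɛmisa].
The stem 'bone' ([nɔfisɛ], [nɔfisa]) shows [s] unchanged in both environments, so [s] cannot be basic with [ʃ] derived before the DIM suffix.
Therefore /ʃ/ is basic and [s] is derived by depalatalization (palato-alveolar /ʃ/ becomes [s] when no front vowel follows).
The one attested form of 'boat', [beleʃɛ], shows underlying /beleʃ/. Applying the same rule when no front vowel follows gives [belesa].

[belesa]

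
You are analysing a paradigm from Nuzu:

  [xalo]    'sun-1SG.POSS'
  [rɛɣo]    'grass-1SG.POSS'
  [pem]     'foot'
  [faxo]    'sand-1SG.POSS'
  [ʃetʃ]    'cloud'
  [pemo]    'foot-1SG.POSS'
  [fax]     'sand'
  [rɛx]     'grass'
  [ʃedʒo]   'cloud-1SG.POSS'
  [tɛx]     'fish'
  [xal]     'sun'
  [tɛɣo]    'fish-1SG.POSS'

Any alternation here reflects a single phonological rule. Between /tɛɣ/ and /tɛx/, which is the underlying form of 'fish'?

'fish' shows [ɣ] ~ [x] at the end of the stem ([tɛɣo] vs [tɛx]).
The stem 'sand' ([faxo], [fax]) shows [x] unchanged in both environments, so [x] cannot be basic with [ɣ] derived before the 1SG.POSS suffix.
The alternation reflects word-final obstruent devoicing: voiced obstruents become voiceless word-finally. /ɣ/ is underlying.

/tɛɣ/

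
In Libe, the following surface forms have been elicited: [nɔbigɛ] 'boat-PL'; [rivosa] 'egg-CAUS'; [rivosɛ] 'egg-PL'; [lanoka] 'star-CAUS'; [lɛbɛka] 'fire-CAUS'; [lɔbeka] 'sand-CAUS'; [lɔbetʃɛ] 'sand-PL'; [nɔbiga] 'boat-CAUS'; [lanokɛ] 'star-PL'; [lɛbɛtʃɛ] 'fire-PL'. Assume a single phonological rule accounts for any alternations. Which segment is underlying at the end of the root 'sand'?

'sand' shows [tʃ] ~ [k] at the end of the stem ([lɔbetʃɛ] vs [lɔbeka]).
But 'star' keeps [k] in both environments ([lanokɛ], [lanoka]), so there is no rule changing /k/ to [tʃ] before the PL suffix.
The alternation reflects depalatalization: palato-alveolar /tʃ/ becomes [k] when no front vowel follows. /tʃ/ is underlying.

/tʃ/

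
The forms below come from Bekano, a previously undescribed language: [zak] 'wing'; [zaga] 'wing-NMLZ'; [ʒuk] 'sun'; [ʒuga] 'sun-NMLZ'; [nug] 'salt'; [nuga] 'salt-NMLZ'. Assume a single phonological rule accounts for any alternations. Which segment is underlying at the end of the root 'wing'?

/k/

'wing' shows [k] ~ [g] at the end of the stem ([zak] vs [zaga]).
But 'salt' keeps [g] in both environments ([nug], [nuga]), so there is no rule changing /g/ to [k] in isolation.
Therefore /k/ is basic and [g] is derived by intervocalic voicing (voiceless stops become voiced between vowels).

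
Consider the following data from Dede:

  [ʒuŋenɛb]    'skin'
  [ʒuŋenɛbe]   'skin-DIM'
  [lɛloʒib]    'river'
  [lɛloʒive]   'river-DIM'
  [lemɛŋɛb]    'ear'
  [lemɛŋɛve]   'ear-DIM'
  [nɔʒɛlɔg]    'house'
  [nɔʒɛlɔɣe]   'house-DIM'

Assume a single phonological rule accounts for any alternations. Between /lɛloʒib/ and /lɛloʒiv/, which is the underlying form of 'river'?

/lɛloʒiv/

The stem for 'river' ends in [b] in [lɛloʒib] but [v] in [lɛloʒive].
If /b/ were underlying and a rule turned it into [v] before the DIM suffix, 'skin' would also alternate; but it has [b] in both [ʒuŋenɛb] and [ʒuŋenɛbe].
The underlying segment must be /v/; voiced fricatives become stops word-finally, yielding [b] there.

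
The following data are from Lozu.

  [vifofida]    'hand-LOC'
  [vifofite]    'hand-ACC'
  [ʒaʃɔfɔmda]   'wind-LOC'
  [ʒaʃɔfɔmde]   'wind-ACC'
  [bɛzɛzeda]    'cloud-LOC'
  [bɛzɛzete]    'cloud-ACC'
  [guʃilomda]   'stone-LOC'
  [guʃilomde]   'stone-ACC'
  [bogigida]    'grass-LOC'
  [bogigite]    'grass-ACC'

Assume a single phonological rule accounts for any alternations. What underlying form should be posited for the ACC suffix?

The ACC morpheme has two allomorphs, [-de] and [-te].
By contrast the LOC suffix keeps its initial [d] throughout — that segment must be underlying.
So the underlying form is /-te/, and voiceless stops become voiced after a nasal.

/-te/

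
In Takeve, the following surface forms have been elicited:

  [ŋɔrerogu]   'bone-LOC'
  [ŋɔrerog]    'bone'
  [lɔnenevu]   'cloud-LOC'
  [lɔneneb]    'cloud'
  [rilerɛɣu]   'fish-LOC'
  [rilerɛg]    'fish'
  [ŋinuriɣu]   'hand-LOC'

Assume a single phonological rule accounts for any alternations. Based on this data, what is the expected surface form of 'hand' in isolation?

In [rilerɛɣu] and [rilerɛg] the final segment of 'fish' alternates: [ɣ] ~ [g].
The stem 'bone' ([ŋɔrerogu], [ŋɔrerog]) shows [g] unchanged in both environments, so [g] cannot be basic with [ɣ] derived before the LOC suffix.
Therefore /ɣ/ is basic and [g] is derived by word-final hardening (voiced fricatives become stops word-finally).
From [ŋinuriɣu] the stem 'hand' is /ŋinuriɣ/; word-finally this yields [ŋinurig].

[ŋinurig]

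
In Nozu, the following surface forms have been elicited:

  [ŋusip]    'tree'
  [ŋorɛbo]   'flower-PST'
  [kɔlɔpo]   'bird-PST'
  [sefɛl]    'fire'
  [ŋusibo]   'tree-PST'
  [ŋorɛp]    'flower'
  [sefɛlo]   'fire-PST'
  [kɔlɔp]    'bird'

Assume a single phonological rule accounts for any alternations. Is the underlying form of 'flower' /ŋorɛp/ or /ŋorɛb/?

/ŋorɛb/

The root 'flower' surfaces as [ŋorɛbo] and [ŋorɛp], with a stem-final [b] ~ [p] alternation.
The stem 'bird' ([kɔlɔpo], [kɔlɔp]) shows [p] unchanged in both environments, so [p] cannot be basic with [b] derived before the PST suffix.
The underlying segment must be /b/; voiced obstruents become voiceless word-finally, yielding [p] there.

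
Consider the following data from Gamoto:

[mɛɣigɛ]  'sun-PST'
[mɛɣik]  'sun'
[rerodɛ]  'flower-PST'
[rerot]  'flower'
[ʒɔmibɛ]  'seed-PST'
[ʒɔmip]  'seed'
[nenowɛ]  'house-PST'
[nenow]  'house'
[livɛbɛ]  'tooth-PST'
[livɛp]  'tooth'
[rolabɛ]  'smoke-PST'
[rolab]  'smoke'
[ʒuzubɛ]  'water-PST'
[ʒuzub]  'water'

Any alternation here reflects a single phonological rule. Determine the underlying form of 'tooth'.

'tooth' shows [b] ~ [p] at the end of the stem ([livɛbɛ] vs [livɛp]).
The stem 'water' ([ʒuzubɛ], [ʒuzub]) shows [b] unchanged in both environments, so [b] cannot be basic with [p] derived in isolation.
So /p/ is underlying, and a rule of intervocalic voicing — voiceless stops become voiced between vowels — gives [b].

/livɛp/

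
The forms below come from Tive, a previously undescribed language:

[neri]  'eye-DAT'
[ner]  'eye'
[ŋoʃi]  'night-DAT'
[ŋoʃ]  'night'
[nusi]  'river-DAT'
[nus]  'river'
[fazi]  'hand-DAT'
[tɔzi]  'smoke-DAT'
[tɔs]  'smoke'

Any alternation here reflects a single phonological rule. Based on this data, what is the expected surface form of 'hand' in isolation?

In [tɔzi] and [tɔs] the final segment of 'smoke' alternates: [z] ~ [s].
The stem 'river' ([nusi], [nus]) shows [s] unchanged in both environments, so [s] cannot be basic with [z] derived before the DAT suffix.
The underlying segment must be /z/; voiced obstruents become voiceless word-finally, yielding [s] there.
The one attested form of 'hand', [fazi], shows underlying /faz/. Applying the same rule word-finally gives [fas].

[fas]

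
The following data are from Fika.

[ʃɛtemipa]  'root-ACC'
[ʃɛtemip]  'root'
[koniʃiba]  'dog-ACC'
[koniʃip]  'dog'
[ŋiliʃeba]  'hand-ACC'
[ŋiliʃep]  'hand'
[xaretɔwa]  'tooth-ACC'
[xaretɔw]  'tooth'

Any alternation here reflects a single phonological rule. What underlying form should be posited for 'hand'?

The stem for 'hand' ends in [b] in [ŋiliʃeba] but [p] in [ŋiliʃep].
Compare 'root', with invariant [p] in [ʃɛtemipa] and [ʃɛtemip]: an analysis with underlying /p/ and a rule producing [b] before the ACC suffix would wrongly predict alternation here too.
So /b/ is underlying, and a rule of word-final obstruent devoicing — voiced obstruents become voiceless word-finally — gives [p].
So 'hand' = /ŋiliʃeb/.

/ŋiliʃeb/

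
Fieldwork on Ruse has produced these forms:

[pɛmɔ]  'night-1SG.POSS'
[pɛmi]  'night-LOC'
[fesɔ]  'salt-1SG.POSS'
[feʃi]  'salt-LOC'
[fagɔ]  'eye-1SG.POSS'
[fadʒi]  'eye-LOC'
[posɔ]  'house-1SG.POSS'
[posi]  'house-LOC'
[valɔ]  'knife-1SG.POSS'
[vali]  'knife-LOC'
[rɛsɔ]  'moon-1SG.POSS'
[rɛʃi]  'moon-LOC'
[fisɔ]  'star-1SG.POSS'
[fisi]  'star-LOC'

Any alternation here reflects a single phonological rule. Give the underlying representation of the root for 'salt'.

/feʃ/

In [fesɔ] and [feʃi] the final segment of 'salt' alternates: [s] ~ [ʃ].
Compare 'star', with invariant [s] in [fisɔ] and [fisi]: an analysis with underlying /s/ and a rule producing [ʃ] before the LOC suffix would wrongly predict alternation here too.
Therefore /ʃ/ is basic and [s] is derived by depalatalization (palato-alveolar /dʒ/ and /ʃ/ become [g] and [s] when no front vowel follows).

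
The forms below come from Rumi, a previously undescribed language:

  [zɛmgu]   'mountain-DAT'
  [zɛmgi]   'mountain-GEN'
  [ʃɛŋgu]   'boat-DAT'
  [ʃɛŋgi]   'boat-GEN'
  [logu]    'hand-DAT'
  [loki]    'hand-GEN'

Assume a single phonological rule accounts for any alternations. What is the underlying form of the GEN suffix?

/-ki/

The GEN morpheme has two allomorphs, [-gi] and [-ki].
The DAT suffix, which begins with [g], is invariant after every stem; so [g] is not altered by any rule here.
The GEN suffix is therefore /-ki/ underlyingly, with post-nasal voicing: voiceless stops become voiced after a nasal.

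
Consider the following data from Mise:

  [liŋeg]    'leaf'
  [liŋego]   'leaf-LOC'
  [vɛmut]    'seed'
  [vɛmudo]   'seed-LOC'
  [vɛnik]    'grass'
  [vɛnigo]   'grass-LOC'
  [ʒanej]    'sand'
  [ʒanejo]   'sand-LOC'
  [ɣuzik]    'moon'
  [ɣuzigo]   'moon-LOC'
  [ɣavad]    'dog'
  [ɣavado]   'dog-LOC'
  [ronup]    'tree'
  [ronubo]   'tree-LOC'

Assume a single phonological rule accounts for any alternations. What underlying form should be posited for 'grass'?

'grass' shows [k] ~ [g] at the end of the stem ([vɛnik] vs [vɛnigo]).
The stem 'leaf' ([liŋeg], [liŋego]) shows [g] unchanged in both environments, so [g] cannot be basic with [k] derived in isolation.
The alternation reflects intervocalic voicing: voiceless stops become voiced between vowels. /k/ is underlying.
Hence 'grass' is /vɛnik/ underlyingly.

/vɛnik/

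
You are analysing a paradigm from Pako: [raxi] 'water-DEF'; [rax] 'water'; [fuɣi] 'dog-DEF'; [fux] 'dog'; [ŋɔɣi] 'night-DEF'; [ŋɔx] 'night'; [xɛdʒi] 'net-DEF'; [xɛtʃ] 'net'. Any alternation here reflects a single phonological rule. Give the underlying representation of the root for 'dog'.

/fuɣ/

The stem for 'dog' ends in [ɣ] in [fuɣi] but [x] in [fux].
But 'water' keeps [x] in both environments ([raxi], [rax]), so there is no rule changing /x/ to [ɣ] before the DEF suffix.
The underlying segment must be /ɣ/; voiced obstruents become voiceless word-finally, yielding [x] there.
Hence 'dog' is /fuɣ/ underlyingly.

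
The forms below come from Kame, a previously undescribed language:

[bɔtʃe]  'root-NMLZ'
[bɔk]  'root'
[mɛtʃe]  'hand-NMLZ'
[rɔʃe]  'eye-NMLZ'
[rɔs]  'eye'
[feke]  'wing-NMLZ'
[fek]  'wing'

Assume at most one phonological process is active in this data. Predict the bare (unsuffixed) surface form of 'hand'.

[mɛk]

'root' shows [tʃ] ~ [k] at the end of the stem ([bɔtʃe] vs [bɔk]).
The stem 'wing' ([feke], [fek]) shows [k] unchanged in both environments, so [k] cannot be basic with [tʃ] derived before the NMLZ suffix.
So /tʃ/ is underlying, and a rule of depalatalization — palato-alveolar /tʃ/ and /ʃ/ become [k] and [s] when no front vowel follows — gives [k].
From [mɛtʃe] the stem 'hand' is /mɛtʃ/; when no front vowel follows this yields [mɛk].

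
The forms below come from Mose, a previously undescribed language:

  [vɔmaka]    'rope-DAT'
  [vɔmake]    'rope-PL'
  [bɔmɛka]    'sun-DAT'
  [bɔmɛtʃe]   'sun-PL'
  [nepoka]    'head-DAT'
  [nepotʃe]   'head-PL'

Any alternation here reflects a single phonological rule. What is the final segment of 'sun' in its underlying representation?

/tʃ/

'sun' shows [k] ~ [tʃ] at the end of the stem ([bɔmɛka] vs [bɔmɛtʃe]).
But 'rope' keeps [k] in both environments ([vɔmaka], [vɔmake]), so there is no rule changing /k/ to [tʃ] before the PL suffix.
Therefore /tʃ/ is basic and [k] is derived by depalatalization (palato-alveolar /tʃ/ becomes [k] when no front vowel follows).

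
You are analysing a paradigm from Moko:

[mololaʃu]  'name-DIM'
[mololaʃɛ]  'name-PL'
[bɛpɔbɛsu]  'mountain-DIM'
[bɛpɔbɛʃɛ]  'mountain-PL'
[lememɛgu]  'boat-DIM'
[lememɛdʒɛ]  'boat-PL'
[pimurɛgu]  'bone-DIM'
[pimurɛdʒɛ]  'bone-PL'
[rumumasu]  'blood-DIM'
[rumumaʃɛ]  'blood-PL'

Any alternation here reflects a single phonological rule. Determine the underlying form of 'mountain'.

In [bɛpɔbɛsu] and [bɛpɔbɛʃɛ] the final segment of 'mountain' alternates: [s] ~ [ʃ].
If /ʃ/ were underlying and a rule turned it into [s] before the DIM suffix, 'name' would also alternate; but it has [ʃ] in both [mololaʃu] and [mololaʃɛ].
So /s/ is underlying, and a rule of palatalization before a front vowel — /g/ and /s/ become palato-alveolar [dʒ] and [ʃ] before a front vowel — gives [ʃ].
So 'mountain' = /bɛpɔbɛs/.

/bɛpɔbɛs/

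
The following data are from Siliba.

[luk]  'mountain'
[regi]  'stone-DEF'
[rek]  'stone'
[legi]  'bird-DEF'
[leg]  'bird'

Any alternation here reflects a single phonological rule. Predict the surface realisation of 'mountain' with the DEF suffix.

'stone' shows [g] ~ [k] at the end of the stem ([regi] vs [rek]).
If /g/ were underlying and a rule turned it into [k] in isolation, 'bird' would also alternate; but it has [g] in both [legi] and [leg].
The underlying segment must be /k/; voiceless stops become voiced between vowels, yielding [g] there.
The one attested form of 'mountain', [luk], shows underlying /luk/. Applying the same rule between vowels gives [lugi].

[lugi]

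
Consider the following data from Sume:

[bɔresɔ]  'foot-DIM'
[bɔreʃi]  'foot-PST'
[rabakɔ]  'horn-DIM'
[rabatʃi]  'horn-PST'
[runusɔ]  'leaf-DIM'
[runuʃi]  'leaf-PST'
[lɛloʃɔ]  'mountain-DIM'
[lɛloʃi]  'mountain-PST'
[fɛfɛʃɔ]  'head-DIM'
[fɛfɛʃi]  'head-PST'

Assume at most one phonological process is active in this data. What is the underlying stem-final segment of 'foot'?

The root 'foot' surfaces as [bɔresɔ] and [bɔreʃi], with a stem-final [s] ~ [ʃ] alternation.
The stem 'mountain' ([lɛloʃɔ], [lɛloʃi]) shows [ʃ] unchanged in both environments, so [ʃ] cannot be basic with [s] derived before the DIM suffix.
So /s/ is underlying, and a rule of palatalization before a front vowel — /k/ and /s/ become palato-alveolar [tʃ] and [ʃ] before a front vowel — gives [ʃ].

/s/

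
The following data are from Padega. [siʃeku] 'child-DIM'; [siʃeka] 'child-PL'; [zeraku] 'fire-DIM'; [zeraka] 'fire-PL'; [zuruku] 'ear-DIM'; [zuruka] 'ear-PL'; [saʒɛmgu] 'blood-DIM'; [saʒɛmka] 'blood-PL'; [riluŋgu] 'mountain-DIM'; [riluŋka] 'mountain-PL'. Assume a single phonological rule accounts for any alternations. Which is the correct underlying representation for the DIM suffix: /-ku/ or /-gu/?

The DIM suffix surfaces as [-gu] and [-ku], depending on the final segment of the stem.
By contrast the PL suffix keeps its initial [k] throughout — that segment must be underlying.
So the underlying form is /-gu/, and voiced stops become voiceless after a vowel.

/-gu/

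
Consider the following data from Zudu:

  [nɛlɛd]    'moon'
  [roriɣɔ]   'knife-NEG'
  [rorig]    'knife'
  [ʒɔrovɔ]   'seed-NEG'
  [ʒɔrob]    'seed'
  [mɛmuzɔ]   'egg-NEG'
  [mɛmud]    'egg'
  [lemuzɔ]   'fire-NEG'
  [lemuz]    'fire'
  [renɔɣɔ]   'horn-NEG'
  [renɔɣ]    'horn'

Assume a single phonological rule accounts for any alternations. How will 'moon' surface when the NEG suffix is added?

[nɛlɛzɔ]

The root 'egg' surfaces as [mɛmuzɔ] and [mɛmud], with a stem-final [z] ~ [d] alternation.
If /z/ were underlying and a rule turned it into [d] in isolation, 'fire' would also alternate; but it has [z] in both [lemuzɔ] and [lemuz].
So /d/ is underlying, and a rule of intervocalic spirantization — voiced stops become fricatives between vowels — gives [z].
From [nɛlɛd] the stem 'moon' is /nɛlɛd/; between vowels this yields [nɛlɛzɔ].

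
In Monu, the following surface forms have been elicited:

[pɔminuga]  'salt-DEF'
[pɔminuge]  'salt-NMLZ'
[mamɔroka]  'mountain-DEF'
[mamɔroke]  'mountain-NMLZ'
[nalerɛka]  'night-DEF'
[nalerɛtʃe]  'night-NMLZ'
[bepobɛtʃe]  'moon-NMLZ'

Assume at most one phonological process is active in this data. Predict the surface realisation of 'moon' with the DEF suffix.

'night' shows [k] ~ [tʃ] at the end of the stem ([nalerɛka] vs [nalerɛtʃe]).
Compare 'mountain', with invariant [k] in [mamɔroka] and [mamɔroke]: an analysis with underlying /k/ and a rule producing [tʃ] before the NMLZ suffix would wrongly predict alternation here too.
The alternation reflects depalatalization: palato-alveolar /tʃ/ becomes [k] when no front vowel follows. /tʃ/ is underlying.
The one attested form of 'moon', [bepobɛtʃe], shows underlying /bepobɛtʃ/. Applying the same rule when no front vowel follows gives [bepobɛka].

[bepobɛka]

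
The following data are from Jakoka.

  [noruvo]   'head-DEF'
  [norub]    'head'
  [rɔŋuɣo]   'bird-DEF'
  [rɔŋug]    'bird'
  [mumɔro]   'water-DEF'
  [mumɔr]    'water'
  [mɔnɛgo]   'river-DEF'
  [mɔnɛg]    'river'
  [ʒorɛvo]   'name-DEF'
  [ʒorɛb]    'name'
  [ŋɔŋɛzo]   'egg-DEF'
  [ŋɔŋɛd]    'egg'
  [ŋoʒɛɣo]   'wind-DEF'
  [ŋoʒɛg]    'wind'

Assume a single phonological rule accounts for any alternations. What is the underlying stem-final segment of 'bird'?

/ɣ/

The stem for 'bird' ends in [ɣ] in [rɔŋuɣo] but [g] in [rɔŋug].
Compare 'river', with invariant [g] in [mɔnɛgo] and [mɔnɛg]: an analysis with underlying /g/ and a rule producing [ɣ] before the DEF suffix would wrongly predict alternation here too.
Therefore /ɣ/ is basic and [g] is derived by word-final hardening (voiced fricatives become stops word-finally).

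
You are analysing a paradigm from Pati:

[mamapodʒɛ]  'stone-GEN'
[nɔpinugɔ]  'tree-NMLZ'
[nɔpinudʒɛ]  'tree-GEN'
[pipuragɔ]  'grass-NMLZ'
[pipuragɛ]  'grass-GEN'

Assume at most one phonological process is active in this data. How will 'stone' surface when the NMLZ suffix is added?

[mamapogɔ]

In [nɔpinugɔ] and [nɔpinudʒɛ] the final segment of 'tree' alternates: [g] ~ [dʒ].
Compare 'grass', with invariant [g] in [pipuragɔ] and [pipuragɛ]: an analysis with underlying /g/ and a rule producing [dʒ] before the GEN suffix would wrongly predict alternation here too.
The alternation reflects depalatalization: palato-alveolar /dʒ/ becomes [g] when no front vowel follows. /dʒ/ is underlying.
The one attested form of 'stone', [mamapodʒɛ], shows underlying /mamapodʒ/. Applying the same rule when no front vowel follows gives [mamapogɔ].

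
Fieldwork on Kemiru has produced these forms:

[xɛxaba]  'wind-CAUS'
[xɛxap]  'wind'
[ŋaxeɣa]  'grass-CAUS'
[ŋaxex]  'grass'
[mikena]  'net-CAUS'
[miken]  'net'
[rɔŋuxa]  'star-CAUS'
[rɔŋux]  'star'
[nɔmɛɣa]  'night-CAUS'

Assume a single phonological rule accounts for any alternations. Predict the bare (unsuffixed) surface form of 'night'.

[nɔmɛx]

The stem for 'grass' ends in [ɣ] in [ŋaxeɣa] but [x] in [ŋaxex].
But 'star' keeps [x] in both environments ([rɔŋuxa], [rɔŋux]), so there is no rule changing /x/ to [ɣ] before the CAUS suffix.
Therefore /ɣ/ is basic and [x] is derived by word-final obstruent devoicing (voiced obstruents become voiceless word-finally).
The one attested form of 'night', [nɔmɛɣa], shows underlying /nɔmɛɣ/. Applying the same rule word-finally gives [nɔmɛx].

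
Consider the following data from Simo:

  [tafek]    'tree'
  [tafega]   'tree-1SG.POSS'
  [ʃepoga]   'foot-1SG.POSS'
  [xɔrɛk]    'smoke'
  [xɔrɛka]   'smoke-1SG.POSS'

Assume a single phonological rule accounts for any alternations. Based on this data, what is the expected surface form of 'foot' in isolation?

[ʃepok]

The root 'tree' surfaces as [tafek] and [tafega], with a stem-final [k] ~ [g] alternation.
But 'smoke' keeps [k] in both environments ([xɔrɛk], [xɔrɛka]), so there is no rule changing /k/ to [g] before the 1SG.POSS suffix.
The underlying segment must be /g/; voiced obstruents become voiceless word-finally, yielding [k] there.
From [ʃepoga] the stem 'foot' is /ʃepog/; word-finally this yields [ʃepok].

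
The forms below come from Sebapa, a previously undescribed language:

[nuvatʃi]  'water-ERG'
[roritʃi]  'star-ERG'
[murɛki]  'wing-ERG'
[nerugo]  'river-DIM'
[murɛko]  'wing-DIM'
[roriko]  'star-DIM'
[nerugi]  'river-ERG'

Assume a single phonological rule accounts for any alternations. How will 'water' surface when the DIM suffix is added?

[nuvako]

The root 'star' surfaces as [roritʃi] and [roriko], with a stem-final [tʃ] ~ [k] alternation.
If /k/ were underlying and a rule turned it into [tʃ] before the ERG suffix, 'wing' would also alternate; but it has [k] in both [murɛki] and [murɛko].
So /tʃ/ is underlying, and a rule of depalatalization — palato-alveolar /tʃ/ becomes [k] when no front vowel follows — gives [k].
From [nuvatʃi] the stem 'water' is /nuvatʃ/; when no front vowel follows this yields [nuvako].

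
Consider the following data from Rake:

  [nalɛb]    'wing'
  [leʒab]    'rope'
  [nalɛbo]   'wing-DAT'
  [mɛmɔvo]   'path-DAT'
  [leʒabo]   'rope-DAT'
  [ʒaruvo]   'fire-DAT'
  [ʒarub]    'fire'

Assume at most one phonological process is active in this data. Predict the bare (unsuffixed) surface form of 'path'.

The stem for 'fire' ends in [v] in [ʒaruvo] but [b] in [ʒarub].
The stem 'rope' ([leʒabo], [leʒab]) shows [b] unchanged in both environments, so [b] cannot be basic with [v] derived before the DAT suffix.
The underlying segment must be /v/; voiced fricatives become stops word-finally, yielding [b] there.
The one attested form of 'path', [mɛmɔvo], shows underlying /mɛmɔv/. Applying the same rule word-finally gives [mɛmɔb].

[mɛmɔb]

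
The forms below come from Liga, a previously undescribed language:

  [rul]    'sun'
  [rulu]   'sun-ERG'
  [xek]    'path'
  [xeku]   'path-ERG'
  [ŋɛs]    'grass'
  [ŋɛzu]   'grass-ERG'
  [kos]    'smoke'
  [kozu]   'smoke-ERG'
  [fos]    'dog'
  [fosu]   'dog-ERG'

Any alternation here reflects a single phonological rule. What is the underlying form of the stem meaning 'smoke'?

In [kos] and [kozu] the final segment of 'smoke' alternates: [s] ~ [z].
But 'dog' keeps [s] in both environments ([fos], [fosu]), so there is no rule changing /s/ to [z] before the ERG suffix.
Therefore /z/ is basic and [s] is derived by word-final obstruent devoicing (voiced obstruents become voiceless word-finally).

/koz/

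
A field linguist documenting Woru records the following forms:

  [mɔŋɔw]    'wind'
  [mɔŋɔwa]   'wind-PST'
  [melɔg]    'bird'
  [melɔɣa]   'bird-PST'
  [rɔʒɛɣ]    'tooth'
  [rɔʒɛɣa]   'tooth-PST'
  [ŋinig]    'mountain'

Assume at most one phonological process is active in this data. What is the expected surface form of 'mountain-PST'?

[ŋiniɣa]

'bird' shows [g] ~ [ɣ] at the end of the stem ([melɔg] vs [melɔɣa]).
But 'tooth' keeps [ɣ] in both environments ([rɔʒɛɣ], [rɔʒɛɣa]), so there is no rule changing /ɣ/ to [g] in isolation.
So /g/ is underlying, and a rule of intervocalic spirantization — voiced stops become fricatives between vowels — gives [ɣ].
From [ŋinig] the stem 'mountain' is /ŋinig/; between vowels this yields [ŋiniɣa].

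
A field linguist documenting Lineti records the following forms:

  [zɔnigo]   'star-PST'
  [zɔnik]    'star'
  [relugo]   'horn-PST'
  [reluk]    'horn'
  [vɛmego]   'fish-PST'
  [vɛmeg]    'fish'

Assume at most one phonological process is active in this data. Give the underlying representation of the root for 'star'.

/zɔnik/

In [zɔnigo] and [zɔnik] the final segment of 'star' alternates: [g] ~ [k].
Compare 'fish', with invariant [g] in [vɛmego] and [vɛmeg]: an analysis with underlying /g/ and a rule producing [k] in isolation would wrongly predict alternation here too.
The underlying segment must be /k/; voiceless stops become voiced between vowels, yielding [g] there.
Hence 'star' is /zɔnik/ underlyingly.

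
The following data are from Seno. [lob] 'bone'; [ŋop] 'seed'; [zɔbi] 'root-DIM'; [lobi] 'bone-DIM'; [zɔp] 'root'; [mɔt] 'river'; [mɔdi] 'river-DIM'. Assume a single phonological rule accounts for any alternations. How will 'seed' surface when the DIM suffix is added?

[ŋobi]

The root 'root' surfaces as [zɔbi] and [zɔp], with a stem-final [b] ~ [p] alternation.
Compare 'bone', with invariant [b] in [lobi] and [lob]: an analysis with underlying /b/ and a rule producing [p] in isolation would wrongly predict alternation here too.
The alternation reflects intervocalic voicing: voiceless stops become voiced between vowels. /p/ is underlying.
The one attested form of 'seed', [ŋop], shows underlying /ŋop/. Applying the same rule between vowels gives [ŋobi].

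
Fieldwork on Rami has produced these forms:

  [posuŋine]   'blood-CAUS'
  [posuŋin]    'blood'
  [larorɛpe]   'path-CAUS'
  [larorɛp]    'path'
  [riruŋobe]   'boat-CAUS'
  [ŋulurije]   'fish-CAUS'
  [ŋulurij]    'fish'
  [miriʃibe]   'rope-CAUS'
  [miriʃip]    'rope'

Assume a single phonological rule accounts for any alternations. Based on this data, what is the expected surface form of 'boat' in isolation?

In [miriʃibe] and [miriʃip] the final segment of 'rope' alternates: [b] ~ [p].
Compare 'path', with invariant [p] in [larorɛpe] and [larorɛp]: an analysis with underlying /p/ and a rule producing [b] before the CAUS suffix would wrongly predict alternation here too.
The alternation reflects word-final obstruent devoicing: voiced obstruents become voiceless word-finally. /b/ is underlying.
From [riruŋobe] the stem 'boat' is /riruŋob/; word-finally this yields [riruŋop].

[riruŋop]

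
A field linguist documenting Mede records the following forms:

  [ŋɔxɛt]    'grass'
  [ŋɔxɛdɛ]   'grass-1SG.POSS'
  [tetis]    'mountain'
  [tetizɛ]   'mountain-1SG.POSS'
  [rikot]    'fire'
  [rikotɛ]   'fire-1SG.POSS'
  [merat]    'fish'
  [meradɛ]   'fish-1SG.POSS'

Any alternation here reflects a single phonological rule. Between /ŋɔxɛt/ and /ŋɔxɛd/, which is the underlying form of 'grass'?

/ŋɔxɛd/

The stem for 'grass' ends in [t] in [ŋɔxɛt] but [d] in [ŋɔxɛdɛ].
Compare 'fire', with invariant [t] in [rikot] and [rikotɛ]: an analysis with underlying /t/ and a rule producing [d] before the 1SG.POSS suffix would wrongly predict alternation here too.
So /d/ is underlying, and a rule of word-final obstruent devoicing — voiced obstruents become voiceless word-finally — gives [t].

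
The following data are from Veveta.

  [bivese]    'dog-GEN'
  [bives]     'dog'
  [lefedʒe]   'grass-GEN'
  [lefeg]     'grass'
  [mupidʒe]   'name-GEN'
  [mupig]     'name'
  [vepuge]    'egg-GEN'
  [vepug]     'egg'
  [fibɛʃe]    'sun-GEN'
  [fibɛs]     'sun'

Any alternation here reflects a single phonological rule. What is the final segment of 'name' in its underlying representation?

In [mupidʒe] and [mupig] the final segment of 'name' alternates: [dʒ] ~ [g].
If /g/ were underlying and a rule turned it into [dʒ] before the GEN suffix, 'egg' would also alternate; but it has [g] in both [vepuge] and [vepug].
So /dʒ/ is underlying, and a rule of depalatalization — palato-alveolar /dʒ/ and /ʃ/ become [g] and [s] when no front vowel follows — gives [g].

/dʒ/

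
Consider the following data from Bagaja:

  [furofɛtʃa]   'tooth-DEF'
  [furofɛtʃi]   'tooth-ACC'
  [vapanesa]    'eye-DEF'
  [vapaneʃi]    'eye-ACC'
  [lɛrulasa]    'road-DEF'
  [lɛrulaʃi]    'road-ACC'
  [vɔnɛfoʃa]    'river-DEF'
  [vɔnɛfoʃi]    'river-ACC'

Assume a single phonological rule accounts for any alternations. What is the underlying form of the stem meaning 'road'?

'road' shows [s] ~ [ʃ] at the end of the stem ([lɛrulasa] vs [lɛrulaʃi]).
Compare 'river', with invariant [ʃ] in [vɔnɛfoʃa] and [vɔnɛfoʃi]: an analysis with underlying /ʃ/ and a rule producing [s] before the DEF suffix would wrongly predict alternation here too.
The alternation reflects palatalization before a front vowel: /s/ becomes palato-alveolar [ʃ] before a front vowel. /s/ is underlying.
The underlying form of 'road' is therefore /lɛrulas/.

/lɛrulas/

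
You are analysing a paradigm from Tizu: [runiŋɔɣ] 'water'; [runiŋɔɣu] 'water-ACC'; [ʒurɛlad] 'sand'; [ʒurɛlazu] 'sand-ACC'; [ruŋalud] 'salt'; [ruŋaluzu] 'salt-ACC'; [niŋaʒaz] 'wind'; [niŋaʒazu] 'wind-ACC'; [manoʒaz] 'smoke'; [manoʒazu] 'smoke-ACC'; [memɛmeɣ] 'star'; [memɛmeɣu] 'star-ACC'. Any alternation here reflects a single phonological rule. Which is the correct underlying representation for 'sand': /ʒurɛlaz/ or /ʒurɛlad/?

/ʒurɛlad/

The stem for 'sand' ends in [d] in [ʒurɛlad] but [z] in [ʒurɛlazu].
Compare 'smoke', with invariant [z] in [manoʒaz] and [manoʒazu]: an analysis with underlying /z/ and a rule producing [d] in isolation would wrongly predict alternation here too.
So /d/ is underlying, and a rule of intervocalic spirantization — voiced stops become fricatives between vowels — gives [z].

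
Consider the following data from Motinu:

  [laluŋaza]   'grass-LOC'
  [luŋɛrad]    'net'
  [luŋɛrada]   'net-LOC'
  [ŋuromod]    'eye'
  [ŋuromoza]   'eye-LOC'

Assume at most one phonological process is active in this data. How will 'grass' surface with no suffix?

[laluŋad]

'eye' shows [d] ~ [z] at the end of the stem ([ŋuromod] vs [ŋuromoza]).
The stem 'net' ([luŋɛrad], [luŋɛrada]) shows [d] unchanged in both environments, so [d] cannot be basic with [z] derived before the LOC suffix.
So /z/ is underlying, and a rule of word-final hardening — voiced fricatives become stops word-finally — gives [d].
The one attested form of 'grass', [laluŋaza], shows underlying /laluŋaz/. Applying the same rule word-finally gives [laluŋad].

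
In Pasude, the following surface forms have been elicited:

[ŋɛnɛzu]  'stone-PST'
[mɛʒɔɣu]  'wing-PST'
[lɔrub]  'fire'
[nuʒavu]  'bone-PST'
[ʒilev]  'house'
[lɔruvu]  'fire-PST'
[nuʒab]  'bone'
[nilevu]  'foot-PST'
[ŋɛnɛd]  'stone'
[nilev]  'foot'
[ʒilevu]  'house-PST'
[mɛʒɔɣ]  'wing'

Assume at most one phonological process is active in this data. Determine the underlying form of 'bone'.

The root 'bone' surfaces as [nuʒavu] and [nuʒab], with a stem-final [v] ~ [b] alternation.
But 'foot' keeps [v] in both environments ([nilevu], [nilev]), so there is no rule changing /v/ to [b] in isolation.
The underlying segment must be /b/; voiced stops become fricatives between vowels, yielding [v] there.

/nuʒab/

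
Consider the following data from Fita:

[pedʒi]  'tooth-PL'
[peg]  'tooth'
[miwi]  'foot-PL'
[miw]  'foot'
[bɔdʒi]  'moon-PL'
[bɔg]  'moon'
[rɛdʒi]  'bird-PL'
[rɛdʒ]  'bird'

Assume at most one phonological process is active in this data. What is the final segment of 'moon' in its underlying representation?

'moon' shows [dʒ] ~ [g] at the end of the stem ([bɔdʒi] vs [bɔg]).
The stem 'bird' ([rɛdʒi], [rɛdʒ]) shows [dʒ] unchanged in both environments, so [dʒ] cannot be basic with [g] derived in isolation.
The alternation reflects palatalization before a front vowel: /g/ becomes palato-alveolar [dʒ] before a front vowel. /g/ is underlying.

/g/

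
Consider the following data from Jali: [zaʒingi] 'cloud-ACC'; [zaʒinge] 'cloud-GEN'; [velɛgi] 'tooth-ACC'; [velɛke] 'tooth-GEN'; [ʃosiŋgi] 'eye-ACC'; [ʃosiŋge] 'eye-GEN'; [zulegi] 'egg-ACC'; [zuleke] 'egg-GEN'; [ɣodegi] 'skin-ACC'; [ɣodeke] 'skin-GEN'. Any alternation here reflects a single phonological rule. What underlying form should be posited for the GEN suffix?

/-ke/

The GEN morpheme has two allomorphs, [-ge] and [-ke].
The ACC suffix, which begins with [g], is invariant after every stem; so [g] is not altered by any rule here.
So the underlying form is /-ke/, and voiceless stops become voiced after a nasal.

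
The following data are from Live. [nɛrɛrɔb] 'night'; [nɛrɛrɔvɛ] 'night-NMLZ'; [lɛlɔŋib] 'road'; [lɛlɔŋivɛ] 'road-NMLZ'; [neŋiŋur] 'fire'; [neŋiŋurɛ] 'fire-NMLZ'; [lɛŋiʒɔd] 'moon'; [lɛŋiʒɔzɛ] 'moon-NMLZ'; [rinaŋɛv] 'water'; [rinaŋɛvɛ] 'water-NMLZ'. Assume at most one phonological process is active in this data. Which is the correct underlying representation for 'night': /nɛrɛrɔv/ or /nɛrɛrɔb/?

/nɛrɛrɔb/

The stem for 'night' ends in [b] in [nɛrɛrɔb] but [v] in [nɛrɛrɔvɛ].
But 'water' keeps [v] in both environments ([rinaŋɛv], [rinaŋɛvɛ]), so there is no rule changing /v/ to [b] in isolation.
So /b/ is underlying, and a rule of intervocalic spirantization — voiced stops become fricatives between vowels — gives [v].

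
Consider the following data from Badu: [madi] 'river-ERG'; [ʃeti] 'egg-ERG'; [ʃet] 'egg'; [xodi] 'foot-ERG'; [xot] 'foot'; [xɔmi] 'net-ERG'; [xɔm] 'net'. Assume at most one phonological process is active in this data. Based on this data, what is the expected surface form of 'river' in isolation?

In [xodi] and [xot] the final segment of 'foot' alternates: [d] ~ [t].
Compare 'egg', with invariant [t] in [ʃeti] and [ʃet]: an analysis with underlying /t/ and a rule producing [d] before the ERG suffix would wrongly predict alternation here too.
The alternation reflects word-final obstruent devoicing: voiced obstruents become voiceless word-finally. /d/ is underlying.
From [madi] the stem 'river' is /mad/; word-finally this yields [mat].

[mat]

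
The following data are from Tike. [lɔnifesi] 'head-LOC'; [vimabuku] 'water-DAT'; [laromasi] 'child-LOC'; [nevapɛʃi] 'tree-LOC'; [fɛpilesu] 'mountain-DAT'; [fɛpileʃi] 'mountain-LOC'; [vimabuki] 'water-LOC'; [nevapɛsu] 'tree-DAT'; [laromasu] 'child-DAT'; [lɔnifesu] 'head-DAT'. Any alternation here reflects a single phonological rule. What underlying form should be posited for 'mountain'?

/fɛpileʃ/

The root 'mountain' surfaces as [fɛpilesu] and [fɛpileʃi], with a stem-final [s] ~ [ʃ] alternation.
The stem 'child' ([laromasu], [laromasi]) shows [s] unchanged in both environments, so [s] cannot be basic with [ʃ] derived before the LOC suffix.
So /ʃ/ is underlying, and a rule of depalatalization — palato-alveolar /ʃ/ becomes [s] when no front vowel follows — gives [s].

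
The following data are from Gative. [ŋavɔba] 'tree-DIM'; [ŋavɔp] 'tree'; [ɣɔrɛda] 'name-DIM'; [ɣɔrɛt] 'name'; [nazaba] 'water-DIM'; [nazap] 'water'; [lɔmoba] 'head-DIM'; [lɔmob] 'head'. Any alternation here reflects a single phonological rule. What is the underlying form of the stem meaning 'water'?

/nazap/

The root 'water' surfaces as [nazaba] and [nazap], with a stem-final [b] ~ [p] alternation.
But 'head' keeps [b] in both environments ([lɔmoba], [lɔmob]), so there is no rule changing /b/ to [p] in isolation.
So /p/ is underlying, and a rule of intervocalic voicing — voiceless stops become voiced between vowels — gives [b].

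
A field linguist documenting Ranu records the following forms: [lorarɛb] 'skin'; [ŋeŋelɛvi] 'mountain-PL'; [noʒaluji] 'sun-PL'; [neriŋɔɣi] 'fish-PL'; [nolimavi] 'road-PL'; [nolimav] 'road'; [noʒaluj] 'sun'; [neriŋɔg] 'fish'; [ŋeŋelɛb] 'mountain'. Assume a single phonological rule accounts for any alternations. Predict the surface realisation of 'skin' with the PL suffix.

'mountain' shows [v] ~ [b] at the end of the stem ([ŋeŋelɛvi] vs [ŋeŋelɛb]).
If /v/ were underlying and a rule turned it into [b] in isolation, 'road' would also alternate; but it has [v] in both [nolimavi] and [nolimav].
Therefore /b/ is basic and [v] is derived by intervocalic spirantization (voiced stops become fricatives between vowels).
From [lorarɛb] the stem 'skin' is /lorarɛb/; between vowels this yields [lorarɛvi].

[lorarɛvi]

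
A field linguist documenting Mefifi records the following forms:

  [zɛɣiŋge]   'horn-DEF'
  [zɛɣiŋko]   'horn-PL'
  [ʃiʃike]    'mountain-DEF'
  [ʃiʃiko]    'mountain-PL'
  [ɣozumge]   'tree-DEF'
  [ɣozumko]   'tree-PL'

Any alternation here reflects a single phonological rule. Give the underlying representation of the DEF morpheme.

/-ge/

The DEF suffix surfaces as [-ge] and [-ke], depending on the final segment of the stem.
By contrast the PL suffix keeps its initial [k] throughout — that segment must be underlying.
So the underlying form is /-ge/, and voiced stops become voiceless after a vowel.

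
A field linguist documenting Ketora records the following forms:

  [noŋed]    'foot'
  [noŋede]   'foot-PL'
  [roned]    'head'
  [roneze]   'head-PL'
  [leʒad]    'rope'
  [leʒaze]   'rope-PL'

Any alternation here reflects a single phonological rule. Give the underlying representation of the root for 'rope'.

The stem for 'rope' ends in [d] in [leʒad] but [z] in [leʒaze].
But 'foot' keeps [d] in both environments ([noŋed], [noŋede]), so there is no rule changing /d/ to [z] before the PL suffix.
The underlying segment must be /z/; voiced fricatives become stops word-finally, yielding [d] there.

/leʒaz/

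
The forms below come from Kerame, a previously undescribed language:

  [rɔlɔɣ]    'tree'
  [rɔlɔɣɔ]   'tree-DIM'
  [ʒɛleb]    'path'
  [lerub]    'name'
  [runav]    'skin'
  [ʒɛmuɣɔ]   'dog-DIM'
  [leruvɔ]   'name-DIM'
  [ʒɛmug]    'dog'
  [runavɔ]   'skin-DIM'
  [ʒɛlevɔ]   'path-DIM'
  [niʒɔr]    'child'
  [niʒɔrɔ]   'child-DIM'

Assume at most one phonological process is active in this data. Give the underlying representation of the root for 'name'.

/lerub/

'name' shows [v] ~ [b] at the end of the stem ([leruvɔ] vs [lerub]).
The stem 'skin' ([runavɔ], [runav]) shows [v] unchanged in both environments, so [v] cannot be basic with [b] derived in isolation.
So /b/ is underlying, and a rule of intervocalic spirantization — voiced stops become fricatives between vowels — gives [v].
The underlying form of 'name' is therefore /lerub/.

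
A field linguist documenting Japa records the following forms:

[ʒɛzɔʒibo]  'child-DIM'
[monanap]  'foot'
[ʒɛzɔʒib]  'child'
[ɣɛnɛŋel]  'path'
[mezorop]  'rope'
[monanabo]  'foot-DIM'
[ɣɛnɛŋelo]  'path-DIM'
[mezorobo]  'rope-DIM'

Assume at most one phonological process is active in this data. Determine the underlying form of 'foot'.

In [monanap] and [monanabo] the final segment of 'foot' alternates: [p] ~ [b].
Compare 'child', with invariant [b] in [ʒɛzɔʒib] and [ʒɛzɔʒibo]: an analysis with underlying /b/ and a rule producing [p] in isolation would wrongly predict alternation here too.
The alternation reflects intervocalic voicing: voiceless stops become voiced between vowels. /p/ is underlying.
Hence 'foot' is /monanap/ underlyingly.

/monanap/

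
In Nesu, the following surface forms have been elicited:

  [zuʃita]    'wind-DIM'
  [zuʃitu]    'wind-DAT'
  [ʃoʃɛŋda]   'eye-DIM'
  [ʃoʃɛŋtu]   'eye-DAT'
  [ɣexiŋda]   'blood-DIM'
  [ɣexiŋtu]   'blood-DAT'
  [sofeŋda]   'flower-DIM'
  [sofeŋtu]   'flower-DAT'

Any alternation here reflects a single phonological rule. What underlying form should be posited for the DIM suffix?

The DIM suffix surfaces as [-da] and [-ta], depending on the final segment of the stem.
The DAT suffix, which begins with [t], is invariant after every stem; so [t] is not altered by any rule here.
The DIM suffix is therefore /-da/ underlyingly, with post-vocalic devoicing: voiced stops become voiceless after a vowel.

/-da/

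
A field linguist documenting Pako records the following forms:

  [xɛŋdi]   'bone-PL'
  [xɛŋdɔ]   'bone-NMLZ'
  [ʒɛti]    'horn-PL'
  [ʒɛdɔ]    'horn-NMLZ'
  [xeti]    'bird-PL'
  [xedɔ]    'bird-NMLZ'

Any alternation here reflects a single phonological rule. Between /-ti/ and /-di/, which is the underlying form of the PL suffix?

/-ti/

The PL morpheme has two allomorphs, [-di] and [-ti].
The NMLZ suffix, which begins with [d], is invariant after every stem; so [d] is not altered by any rule here.
The PL suffix is therefore /-ti/ underlyingly, with post-nasal voicing: voiceless stops become voiced after a nasal.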